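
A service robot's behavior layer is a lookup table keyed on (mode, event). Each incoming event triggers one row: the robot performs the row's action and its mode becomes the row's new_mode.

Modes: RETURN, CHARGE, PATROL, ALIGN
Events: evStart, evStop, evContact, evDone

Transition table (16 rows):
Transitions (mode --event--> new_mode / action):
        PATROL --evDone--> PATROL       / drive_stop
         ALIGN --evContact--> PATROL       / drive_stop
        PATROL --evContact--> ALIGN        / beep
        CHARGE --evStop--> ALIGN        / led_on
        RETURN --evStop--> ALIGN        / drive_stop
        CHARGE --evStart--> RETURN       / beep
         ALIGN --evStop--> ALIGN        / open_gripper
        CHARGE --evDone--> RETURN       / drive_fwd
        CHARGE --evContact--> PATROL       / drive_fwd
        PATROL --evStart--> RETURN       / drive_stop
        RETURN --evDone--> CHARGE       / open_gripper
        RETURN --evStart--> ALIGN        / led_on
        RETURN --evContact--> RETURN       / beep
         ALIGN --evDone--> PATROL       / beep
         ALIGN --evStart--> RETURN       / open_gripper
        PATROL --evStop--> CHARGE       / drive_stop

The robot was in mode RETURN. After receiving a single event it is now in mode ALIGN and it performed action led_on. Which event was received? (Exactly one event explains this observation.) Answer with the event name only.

evStart

try evStart: (RETURN, evStart) → (ALIGN, led_on)  ← matches
try evStop: (RETURN, evStop) → (ALIGN, drive_stop)
try evContact: (RETURN, evContact) → (RETURN, beep)
try evDone: (RETURN, evDone) → (CHARGE, open_gripper)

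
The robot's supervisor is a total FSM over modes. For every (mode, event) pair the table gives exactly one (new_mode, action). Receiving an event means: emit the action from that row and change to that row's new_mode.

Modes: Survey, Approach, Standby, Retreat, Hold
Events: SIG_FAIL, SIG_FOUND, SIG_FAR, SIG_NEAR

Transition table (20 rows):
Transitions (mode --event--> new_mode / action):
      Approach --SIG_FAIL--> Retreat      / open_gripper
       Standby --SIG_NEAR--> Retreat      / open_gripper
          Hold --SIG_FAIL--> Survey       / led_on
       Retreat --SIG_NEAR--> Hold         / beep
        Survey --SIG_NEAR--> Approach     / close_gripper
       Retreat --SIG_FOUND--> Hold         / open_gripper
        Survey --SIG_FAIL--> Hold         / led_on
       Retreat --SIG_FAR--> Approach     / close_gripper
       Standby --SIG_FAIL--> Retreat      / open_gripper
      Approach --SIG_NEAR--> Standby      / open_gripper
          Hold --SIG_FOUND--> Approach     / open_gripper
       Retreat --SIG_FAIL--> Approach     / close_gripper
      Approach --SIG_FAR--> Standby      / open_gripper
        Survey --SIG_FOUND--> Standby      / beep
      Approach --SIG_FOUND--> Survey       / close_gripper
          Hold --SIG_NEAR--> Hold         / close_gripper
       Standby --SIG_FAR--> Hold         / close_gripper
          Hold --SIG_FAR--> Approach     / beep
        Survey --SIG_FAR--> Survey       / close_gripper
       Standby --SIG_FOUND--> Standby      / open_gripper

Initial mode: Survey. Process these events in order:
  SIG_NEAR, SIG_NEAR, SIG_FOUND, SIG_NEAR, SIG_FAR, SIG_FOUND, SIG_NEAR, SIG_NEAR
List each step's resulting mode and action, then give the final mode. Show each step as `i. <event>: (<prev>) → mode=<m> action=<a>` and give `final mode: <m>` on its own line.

1. SIG_NEAR: (Survey) → mode=Approach action=close_gripper
2. SIG_NEAR: (Approach) → mode=Standby action=open_gripper
3. SIG_FOUND: (Standby) → mode=Standby action=open_gripper
4. SIG_NEAR: (Standby) → mode=Retreat action=open_gripper
5. SIG_FAR: (Retreat) → mode=Approach action=close_gripper
6. SIG_FOUND: (Approach) → mode=Survey action=close_gripper
7. SIG_NEAR: (Survey) → mode=Approach action=close_gripper
8. SIG_NEAR: (Approach) → mode=Standby action=open_gripper

final mode: Standby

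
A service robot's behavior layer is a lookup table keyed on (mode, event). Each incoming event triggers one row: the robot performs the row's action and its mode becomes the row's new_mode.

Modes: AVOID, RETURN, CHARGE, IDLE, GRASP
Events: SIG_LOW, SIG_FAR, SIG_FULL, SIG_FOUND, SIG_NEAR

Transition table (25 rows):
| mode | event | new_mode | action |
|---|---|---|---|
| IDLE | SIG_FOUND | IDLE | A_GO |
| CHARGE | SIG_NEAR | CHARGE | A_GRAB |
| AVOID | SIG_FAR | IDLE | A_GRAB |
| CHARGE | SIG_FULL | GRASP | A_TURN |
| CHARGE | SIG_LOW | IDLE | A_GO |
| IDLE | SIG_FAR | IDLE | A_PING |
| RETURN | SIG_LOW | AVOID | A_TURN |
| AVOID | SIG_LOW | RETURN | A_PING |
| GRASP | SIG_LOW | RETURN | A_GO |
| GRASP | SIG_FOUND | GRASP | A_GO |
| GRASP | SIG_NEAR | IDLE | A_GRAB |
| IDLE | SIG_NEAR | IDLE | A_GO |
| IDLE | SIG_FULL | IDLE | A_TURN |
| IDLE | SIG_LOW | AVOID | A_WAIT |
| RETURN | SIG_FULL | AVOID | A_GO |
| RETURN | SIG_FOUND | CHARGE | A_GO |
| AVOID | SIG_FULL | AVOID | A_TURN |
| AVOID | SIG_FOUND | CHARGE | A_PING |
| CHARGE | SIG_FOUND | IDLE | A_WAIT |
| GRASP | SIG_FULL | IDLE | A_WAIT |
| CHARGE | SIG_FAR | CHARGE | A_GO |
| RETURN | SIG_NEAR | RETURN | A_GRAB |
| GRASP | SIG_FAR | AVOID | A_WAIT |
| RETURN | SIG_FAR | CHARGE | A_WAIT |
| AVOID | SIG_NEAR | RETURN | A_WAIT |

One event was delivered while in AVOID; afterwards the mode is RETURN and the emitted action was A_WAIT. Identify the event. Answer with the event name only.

try SIG_LOW: (AVOID, SIG_LOW) → (RETURN, A_PING)
try SIG_FAR: (AVOID, SIG_FAR) → (IDLE, A_GRAB)
try SIG_FULL: (AVOID, SIG_FULL) → (AVOID, A_TURN)
try SIG_FOUND: (AVOID, SIG_FOUND) → (CHARGE, A_PING)
try SIG_NEAR: (AVOID, SIG_NEAR) → (RETURN, A_WAIT)  ← matches

SIG_NEAR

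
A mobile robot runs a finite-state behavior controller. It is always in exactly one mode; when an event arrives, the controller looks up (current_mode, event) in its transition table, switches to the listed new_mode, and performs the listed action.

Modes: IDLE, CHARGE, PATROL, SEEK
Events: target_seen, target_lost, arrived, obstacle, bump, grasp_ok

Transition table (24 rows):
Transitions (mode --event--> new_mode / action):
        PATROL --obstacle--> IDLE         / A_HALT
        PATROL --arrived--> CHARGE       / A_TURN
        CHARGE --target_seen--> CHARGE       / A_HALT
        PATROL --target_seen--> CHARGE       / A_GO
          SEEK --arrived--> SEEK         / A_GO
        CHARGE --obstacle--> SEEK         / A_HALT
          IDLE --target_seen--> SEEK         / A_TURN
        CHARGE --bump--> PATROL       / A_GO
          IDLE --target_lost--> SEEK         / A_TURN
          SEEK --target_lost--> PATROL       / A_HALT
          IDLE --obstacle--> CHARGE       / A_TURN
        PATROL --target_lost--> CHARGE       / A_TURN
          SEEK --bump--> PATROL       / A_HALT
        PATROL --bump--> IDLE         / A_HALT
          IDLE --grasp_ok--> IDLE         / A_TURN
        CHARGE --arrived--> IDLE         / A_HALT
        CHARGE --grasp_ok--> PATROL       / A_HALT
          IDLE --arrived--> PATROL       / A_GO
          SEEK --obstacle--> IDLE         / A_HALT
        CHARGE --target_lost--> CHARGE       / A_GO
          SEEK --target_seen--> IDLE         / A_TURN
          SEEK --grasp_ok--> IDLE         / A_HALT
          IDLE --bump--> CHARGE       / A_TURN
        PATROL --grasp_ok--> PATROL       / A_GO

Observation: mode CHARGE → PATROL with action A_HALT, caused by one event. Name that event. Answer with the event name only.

grasp_ok

try target_seen: (CHARGE, target_seen) → (CHARGE, A_HALT)
try target_lost: (CHARGE, target_lost) → (CHARGE, A_GO)
try arrived: (CHARGE, arrived) → (IDLE, A_HALT)
try obstacle: (CHARGE, obstacle) → (SEEK, A_HALT)
try bump: (CHARGE, bump) → (PATROL, A_GO)
try grasp_ok: (CHARGE, grasp_ok) → (PATROL, A_HALT)  ← matches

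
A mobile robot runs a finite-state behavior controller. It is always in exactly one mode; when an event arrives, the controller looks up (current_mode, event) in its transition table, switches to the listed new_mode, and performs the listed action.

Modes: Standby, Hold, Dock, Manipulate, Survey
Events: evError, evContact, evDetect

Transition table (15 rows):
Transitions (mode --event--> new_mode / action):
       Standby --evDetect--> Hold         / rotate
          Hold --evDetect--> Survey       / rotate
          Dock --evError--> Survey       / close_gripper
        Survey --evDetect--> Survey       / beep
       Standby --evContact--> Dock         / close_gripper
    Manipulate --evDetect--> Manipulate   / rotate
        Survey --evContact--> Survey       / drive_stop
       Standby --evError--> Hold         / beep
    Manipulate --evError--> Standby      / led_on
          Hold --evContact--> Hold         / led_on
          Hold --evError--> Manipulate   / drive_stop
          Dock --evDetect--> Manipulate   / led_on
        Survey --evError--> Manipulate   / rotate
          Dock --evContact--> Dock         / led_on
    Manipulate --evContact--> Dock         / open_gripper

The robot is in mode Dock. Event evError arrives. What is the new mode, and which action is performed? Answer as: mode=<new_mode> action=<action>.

current mode = Dock; filter table to that mode:
  (Dock, evError) → (Survey, close_gripper)  ← event matches
  (Dock, evDetect) → (Manipulate, led_on)
  (Dock, evContact) → (Dock, led_on)
event = evError selects (Survey, close_gripper)

mode=Survey action=close_gripper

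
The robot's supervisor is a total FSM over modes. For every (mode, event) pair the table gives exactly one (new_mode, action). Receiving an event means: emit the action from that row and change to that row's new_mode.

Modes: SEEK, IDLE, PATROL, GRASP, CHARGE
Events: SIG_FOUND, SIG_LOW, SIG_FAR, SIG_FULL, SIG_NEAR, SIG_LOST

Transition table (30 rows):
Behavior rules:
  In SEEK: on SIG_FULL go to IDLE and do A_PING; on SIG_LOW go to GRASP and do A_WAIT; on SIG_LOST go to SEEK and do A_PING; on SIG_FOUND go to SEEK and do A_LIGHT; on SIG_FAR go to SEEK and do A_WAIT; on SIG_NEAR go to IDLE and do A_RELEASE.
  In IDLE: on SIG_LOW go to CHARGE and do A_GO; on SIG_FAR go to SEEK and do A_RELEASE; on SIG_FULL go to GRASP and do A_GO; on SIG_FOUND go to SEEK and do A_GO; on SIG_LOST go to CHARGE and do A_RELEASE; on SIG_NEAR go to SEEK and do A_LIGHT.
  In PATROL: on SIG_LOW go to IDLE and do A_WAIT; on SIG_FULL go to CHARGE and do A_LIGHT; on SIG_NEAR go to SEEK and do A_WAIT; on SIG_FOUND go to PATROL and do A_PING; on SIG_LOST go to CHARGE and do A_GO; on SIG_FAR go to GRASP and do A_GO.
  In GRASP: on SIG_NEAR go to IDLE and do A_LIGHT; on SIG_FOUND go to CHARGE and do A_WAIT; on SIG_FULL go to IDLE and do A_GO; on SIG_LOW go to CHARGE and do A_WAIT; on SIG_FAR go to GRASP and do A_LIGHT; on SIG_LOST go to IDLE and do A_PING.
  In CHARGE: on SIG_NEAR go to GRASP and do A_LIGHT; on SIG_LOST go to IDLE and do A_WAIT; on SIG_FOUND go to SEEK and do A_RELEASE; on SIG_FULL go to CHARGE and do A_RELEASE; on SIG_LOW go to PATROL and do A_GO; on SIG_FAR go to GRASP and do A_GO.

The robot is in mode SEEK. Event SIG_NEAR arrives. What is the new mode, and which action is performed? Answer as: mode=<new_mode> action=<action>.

mode=IDLE action=A_RELEASE

current mode = SEEK; filter table to that mode:
  (SEEK, SIG_FULL) → (IDLE, A_PING)
  (SEEK, SIG_LOW) → (GRASP, A_WAIT)
  (SEEK, SIG_LOST) → (SEEK, A_PING)
  (SEEK, SIG_FOUND) → (SEEK, A_LIGHT)
  (SEEK, SIG_FAR) → (SEEK, A_WAIT)
  (SEEK, SIG_NEAR) → (IDLE, A_RELEASE)  ← event matches
event = SIG_NEAR selects (IDLE, A_RELEASE)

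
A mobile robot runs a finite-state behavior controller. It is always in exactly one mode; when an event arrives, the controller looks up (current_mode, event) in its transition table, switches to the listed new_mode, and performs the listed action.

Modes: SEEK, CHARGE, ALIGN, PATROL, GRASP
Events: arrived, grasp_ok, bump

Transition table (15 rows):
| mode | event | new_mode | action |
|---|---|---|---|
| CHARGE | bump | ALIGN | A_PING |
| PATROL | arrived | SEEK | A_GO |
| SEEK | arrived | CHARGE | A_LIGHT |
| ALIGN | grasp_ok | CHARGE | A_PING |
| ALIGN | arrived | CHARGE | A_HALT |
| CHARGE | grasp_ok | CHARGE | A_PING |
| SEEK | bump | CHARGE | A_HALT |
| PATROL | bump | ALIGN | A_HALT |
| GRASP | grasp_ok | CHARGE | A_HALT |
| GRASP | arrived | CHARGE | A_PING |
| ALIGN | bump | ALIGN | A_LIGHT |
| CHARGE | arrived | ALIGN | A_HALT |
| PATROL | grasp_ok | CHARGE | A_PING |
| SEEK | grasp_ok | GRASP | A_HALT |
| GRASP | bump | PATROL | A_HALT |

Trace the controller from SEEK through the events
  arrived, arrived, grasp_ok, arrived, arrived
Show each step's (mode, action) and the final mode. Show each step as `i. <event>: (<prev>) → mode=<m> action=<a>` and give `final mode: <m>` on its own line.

1. arrived: (SEEK) → mode=CHARGE action=A_LIGHT
2. arrived: (CHARGE) → mode=ALIGN action=A_HALT
3. grasp_ok: (ALIGN) → mode=CHARGE action=A_PING
4. arrived: (CHARGE) → mode=ALIGN action=A_HALT
5. arrived: (ALIGN) → mode=CHARGE action=A_HALT

final mode: CHARGE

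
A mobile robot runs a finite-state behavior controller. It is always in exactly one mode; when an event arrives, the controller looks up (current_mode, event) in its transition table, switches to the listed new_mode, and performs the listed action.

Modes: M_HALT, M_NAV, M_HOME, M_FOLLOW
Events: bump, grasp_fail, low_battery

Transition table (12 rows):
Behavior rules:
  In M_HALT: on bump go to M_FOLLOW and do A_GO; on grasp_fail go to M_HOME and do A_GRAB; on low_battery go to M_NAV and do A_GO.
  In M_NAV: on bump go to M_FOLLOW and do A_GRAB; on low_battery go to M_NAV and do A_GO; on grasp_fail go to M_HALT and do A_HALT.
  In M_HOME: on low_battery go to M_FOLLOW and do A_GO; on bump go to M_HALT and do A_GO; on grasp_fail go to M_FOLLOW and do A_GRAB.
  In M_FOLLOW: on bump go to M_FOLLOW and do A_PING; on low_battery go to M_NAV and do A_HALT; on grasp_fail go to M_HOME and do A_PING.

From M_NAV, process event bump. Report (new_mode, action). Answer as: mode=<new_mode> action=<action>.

mode=M_FOLLOW action=A_GRAB

current mode = M_NAV; filter table to that mode:
  (M_NAV, bump) → (M_FOLLOW, A_GRAB)  ← event matches
  (M_NAV, low_battery) → (M_NAV, A_GO)
  (M_NAV, grasp_fail) → (M_HALT, A_HALT)
event = bump selects (M_FOLLOW, A_GRAB)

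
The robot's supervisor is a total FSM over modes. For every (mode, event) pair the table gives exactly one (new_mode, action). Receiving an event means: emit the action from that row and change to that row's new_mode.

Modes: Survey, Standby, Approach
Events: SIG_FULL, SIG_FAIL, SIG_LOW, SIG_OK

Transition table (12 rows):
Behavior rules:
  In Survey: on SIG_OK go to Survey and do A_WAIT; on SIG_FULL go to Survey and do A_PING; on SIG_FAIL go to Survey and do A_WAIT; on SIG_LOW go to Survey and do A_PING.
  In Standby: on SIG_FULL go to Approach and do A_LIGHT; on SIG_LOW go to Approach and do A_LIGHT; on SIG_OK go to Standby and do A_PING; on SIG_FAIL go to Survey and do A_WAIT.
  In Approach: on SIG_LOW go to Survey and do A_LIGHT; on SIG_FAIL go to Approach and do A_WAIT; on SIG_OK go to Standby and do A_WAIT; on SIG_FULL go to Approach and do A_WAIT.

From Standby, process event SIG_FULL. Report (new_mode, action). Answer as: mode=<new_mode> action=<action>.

current mode = Standby; filter table to that mode:
  (Standby, SIG_FULL) → (Approach, A_LIGHT)  ← event matches
  (Standby, SIG_LOW) → (Approach, A_LIGHT)
  (Standby, SIG_OK) → (Standby, A_PING)
  (Standby, SIG_FAIL) → (Survey, A_WAIT)
event = SIG_FULL selects (Approach, A_LIGHT)

mode=Approach action=A_LIGHT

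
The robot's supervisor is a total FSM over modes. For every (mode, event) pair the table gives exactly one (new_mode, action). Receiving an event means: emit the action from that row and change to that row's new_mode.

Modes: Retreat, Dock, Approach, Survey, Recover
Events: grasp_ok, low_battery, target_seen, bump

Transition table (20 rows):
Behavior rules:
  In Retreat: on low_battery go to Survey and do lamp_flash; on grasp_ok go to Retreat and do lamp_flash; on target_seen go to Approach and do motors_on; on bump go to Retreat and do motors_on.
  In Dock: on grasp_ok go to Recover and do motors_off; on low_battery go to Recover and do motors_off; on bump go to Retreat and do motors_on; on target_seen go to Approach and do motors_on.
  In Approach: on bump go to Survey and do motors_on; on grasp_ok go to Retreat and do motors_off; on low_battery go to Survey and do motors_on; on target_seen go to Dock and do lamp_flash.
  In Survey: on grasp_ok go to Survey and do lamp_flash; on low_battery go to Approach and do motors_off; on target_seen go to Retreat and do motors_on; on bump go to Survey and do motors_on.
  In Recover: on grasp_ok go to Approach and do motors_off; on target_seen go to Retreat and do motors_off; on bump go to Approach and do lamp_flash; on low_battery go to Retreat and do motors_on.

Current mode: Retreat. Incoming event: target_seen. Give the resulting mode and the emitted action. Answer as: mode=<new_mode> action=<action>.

current mode = Retreat; filter table to that mode:
  (Retreat, low_battery) → (Survey, lamp_flash)
  (Retreat, grasp_ok) → (Retreat, lamp_flash)
  (Retreat, target_seen) → (Approach, motors_on)  ← event matches
  (Retreat, bump) → (Retreat, motors_on)
event = target_seen selects (Approach, motors_on)

mode=Approach action=motors_on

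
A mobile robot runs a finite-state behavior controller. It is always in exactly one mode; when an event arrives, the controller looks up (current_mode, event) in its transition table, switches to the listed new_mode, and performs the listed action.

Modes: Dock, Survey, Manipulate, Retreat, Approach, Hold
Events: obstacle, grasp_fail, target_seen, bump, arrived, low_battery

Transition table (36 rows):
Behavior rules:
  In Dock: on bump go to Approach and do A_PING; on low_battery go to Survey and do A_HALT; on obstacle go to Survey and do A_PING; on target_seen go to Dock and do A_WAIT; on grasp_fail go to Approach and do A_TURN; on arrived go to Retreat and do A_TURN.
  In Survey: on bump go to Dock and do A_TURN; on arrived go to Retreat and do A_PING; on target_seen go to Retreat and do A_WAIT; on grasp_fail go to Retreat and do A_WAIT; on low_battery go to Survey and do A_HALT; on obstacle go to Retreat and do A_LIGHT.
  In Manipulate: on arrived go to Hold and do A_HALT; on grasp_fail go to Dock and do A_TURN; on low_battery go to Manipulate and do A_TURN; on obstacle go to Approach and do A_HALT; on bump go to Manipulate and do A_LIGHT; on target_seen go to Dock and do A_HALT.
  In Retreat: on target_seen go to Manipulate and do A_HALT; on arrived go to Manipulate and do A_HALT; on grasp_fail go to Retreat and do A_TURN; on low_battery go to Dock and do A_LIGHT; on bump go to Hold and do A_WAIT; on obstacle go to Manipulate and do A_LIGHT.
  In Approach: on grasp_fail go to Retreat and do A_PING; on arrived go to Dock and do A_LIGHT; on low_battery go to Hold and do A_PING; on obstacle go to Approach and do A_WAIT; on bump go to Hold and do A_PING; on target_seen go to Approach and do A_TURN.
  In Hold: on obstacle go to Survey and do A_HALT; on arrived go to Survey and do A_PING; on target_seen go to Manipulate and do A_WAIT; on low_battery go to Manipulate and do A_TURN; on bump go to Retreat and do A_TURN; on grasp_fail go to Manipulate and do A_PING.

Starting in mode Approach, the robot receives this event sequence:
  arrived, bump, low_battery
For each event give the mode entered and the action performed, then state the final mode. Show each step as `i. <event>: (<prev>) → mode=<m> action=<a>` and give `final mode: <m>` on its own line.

final mode: Hold

1. arrived: (Approach) → mode=Dock action=A_LIGHT
2. bump: (Dock) → mode=Approach action=A_PING
3. low_battery: (Approach) → mode=Hold action=A_PING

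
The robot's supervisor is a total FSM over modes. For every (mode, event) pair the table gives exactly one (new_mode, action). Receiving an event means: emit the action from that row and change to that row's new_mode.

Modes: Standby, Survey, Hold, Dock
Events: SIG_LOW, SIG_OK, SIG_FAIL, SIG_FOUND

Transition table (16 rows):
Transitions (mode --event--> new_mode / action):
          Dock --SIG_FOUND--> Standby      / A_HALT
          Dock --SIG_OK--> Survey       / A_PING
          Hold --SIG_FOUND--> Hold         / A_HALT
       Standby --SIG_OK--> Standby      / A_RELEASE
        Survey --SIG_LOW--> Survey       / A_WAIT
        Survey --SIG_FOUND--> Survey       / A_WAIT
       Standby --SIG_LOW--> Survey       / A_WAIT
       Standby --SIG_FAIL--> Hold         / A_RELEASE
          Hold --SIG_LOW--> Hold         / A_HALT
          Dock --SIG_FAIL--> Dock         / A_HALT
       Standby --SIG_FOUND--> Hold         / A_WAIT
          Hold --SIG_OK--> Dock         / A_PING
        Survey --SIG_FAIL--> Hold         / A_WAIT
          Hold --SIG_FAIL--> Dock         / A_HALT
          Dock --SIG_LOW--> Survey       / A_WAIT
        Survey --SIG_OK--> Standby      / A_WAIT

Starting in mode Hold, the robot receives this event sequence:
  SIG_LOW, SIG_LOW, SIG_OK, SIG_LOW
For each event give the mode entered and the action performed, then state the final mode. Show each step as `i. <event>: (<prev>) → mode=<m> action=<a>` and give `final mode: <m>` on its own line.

final mode: Survey

1. SIG_LOW: (Hold) → mode=Hold action=A_HALT
2. SIG_LOW: (Hold) → mode=Hold action=A_HALT
3. SIG_OK: (Hold) → mode=Dock action=A_PING
4. SIG_LOW: (Dock) → mode=Survey action=A_WAIT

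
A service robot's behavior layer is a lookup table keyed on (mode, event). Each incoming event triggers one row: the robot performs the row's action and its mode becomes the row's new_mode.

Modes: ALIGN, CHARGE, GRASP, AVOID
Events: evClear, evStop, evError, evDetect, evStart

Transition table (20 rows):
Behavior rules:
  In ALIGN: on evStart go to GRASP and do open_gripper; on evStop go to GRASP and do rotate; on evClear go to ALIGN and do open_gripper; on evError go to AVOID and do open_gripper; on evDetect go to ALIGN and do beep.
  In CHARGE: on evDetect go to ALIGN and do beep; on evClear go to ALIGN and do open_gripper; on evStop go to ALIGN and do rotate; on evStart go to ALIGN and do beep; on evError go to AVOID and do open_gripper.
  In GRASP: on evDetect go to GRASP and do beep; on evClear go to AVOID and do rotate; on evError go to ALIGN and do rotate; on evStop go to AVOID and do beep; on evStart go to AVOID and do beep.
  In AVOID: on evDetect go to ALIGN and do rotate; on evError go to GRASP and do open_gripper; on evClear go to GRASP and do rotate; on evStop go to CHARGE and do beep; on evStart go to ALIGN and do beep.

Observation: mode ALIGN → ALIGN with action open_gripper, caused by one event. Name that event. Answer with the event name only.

evClear

try evClear: (ALIGN, evClear) → (ALIGN, open_gripper)  ← matches
try evStop: (ALIGN, evStop) → (GRASP, rotate)
try evError: (ALIGN, evError) → (AVOID, open_gripper)
try evDetect: (ALIGN, evDetect) → (ALIGN, beep)
try evStart: (ALIGN, evStart) → (GRASP, open_gripper)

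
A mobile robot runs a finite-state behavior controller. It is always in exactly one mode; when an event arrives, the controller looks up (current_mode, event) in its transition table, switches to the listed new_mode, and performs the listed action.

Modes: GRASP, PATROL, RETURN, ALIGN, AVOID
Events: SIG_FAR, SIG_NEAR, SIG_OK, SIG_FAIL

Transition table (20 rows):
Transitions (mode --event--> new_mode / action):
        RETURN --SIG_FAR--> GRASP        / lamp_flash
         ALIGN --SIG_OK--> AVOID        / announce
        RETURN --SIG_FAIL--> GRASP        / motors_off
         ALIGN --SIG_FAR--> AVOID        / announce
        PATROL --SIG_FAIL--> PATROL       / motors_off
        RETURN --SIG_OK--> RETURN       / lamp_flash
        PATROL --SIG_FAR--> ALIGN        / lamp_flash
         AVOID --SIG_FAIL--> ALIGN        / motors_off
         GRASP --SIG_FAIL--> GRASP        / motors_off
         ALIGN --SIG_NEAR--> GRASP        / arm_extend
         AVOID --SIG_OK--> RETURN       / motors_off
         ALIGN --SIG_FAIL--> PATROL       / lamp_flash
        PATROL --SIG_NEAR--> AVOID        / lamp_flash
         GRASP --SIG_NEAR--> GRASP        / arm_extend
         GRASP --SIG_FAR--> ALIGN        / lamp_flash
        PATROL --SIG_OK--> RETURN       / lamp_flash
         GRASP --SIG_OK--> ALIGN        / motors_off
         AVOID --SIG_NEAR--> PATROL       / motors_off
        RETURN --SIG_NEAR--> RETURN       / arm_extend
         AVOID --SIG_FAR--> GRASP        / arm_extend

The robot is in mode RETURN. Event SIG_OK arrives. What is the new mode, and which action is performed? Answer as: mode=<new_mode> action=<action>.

mode=RETURN action=lamp_flash

current mode = RETURN; filter table to that mode:
  (RETURN, SIG_FAR) → (GRASP, lamp_flash)
  (RETURN, SIG_FAIL) → (GRASP, motors_off)
  (RETURN, SIG_OK) → (RETURN, lamp_flash)  ← event matches
  (RETURN, SIG_NEAR) → (RETURN, arm_extend)
event = SIG_OK selects (RETURN, lamp_flash)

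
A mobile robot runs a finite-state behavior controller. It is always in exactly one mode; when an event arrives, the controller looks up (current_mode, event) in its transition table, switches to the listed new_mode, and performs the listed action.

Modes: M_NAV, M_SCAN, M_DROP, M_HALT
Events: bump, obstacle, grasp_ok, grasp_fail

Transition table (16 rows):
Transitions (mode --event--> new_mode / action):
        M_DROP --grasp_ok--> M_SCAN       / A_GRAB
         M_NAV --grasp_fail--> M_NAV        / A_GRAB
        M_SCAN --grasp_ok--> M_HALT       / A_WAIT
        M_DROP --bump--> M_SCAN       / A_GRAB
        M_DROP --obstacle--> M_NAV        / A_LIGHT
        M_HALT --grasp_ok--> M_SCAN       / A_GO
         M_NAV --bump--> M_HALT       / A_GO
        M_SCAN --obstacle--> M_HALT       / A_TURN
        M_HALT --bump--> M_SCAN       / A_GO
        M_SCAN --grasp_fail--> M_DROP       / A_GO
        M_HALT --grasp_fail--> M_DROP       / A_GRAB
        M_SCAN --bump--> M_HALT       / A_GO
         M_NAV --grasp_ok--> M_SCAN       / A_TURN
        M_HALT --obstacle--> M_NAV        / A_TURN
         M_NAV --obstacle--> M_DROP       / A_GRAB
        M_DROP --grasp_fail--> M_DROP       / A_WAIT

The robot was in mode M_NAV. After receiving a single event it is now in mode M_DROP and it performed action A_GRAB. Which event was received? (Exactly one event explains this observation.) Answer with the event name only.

obstacle

try bump: (M_NAV, bump) → (M_HALT, A_GO)
try obstacle: (M_NAV, obstacle) → (M_DROP, A_GRAB)  ← matches
try grasp_ok: (M_NAV, grasp_ok) → (M_SCAN, A_TURN)
try grasp_fail: (M_NAV, grasp_fail) → (M_NAV, A_GRAB)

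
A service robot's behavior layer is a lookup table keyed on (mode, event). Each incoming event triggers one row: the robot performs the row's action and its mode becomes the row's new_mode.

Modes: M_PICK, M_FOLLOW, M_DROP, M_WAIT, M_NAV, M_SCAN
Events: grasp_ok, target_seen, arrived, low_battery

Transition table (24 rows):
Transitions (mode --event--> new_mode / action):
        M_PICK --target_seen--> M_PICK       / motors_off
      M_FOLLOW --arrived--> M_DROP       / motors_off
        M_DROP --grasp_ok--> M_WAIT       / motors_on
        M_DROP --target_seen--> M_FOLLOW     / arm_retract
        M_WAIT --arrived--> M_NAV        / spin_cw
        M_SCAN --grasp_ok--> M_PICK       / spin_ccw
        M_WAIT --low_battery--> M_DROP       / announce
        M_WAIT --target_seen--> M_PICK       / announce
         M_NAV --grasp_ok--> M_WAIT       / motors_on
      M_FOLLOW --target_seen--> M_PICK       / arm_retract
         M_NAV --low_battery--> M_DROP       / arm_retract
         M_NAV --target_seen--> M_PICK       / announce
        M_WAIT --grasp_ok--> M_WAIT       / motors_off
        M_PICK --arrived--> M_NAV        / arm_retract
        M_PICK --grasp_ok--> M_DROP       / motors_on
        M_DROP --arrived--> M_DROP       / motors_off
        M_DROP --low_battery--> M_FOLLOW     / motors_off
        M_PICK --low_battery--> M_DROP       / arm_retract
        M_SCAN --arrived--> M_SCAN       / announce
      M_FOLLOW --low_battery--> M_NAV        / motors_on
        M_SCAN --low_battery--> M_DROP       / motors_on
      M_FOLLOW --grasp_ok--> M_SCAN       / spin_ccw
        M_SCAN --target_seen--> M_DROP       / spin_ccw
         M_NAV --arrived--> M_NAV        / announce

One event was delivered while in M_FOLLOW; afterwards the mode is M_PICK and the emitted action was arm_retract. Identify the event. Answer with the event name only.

try grasp_ok: (M_FOLLOW, grasp_ok) → (M_SCAN, spin_ccw)
try target_seen: (M_FOLLOW, target_seen) → (M_PICK, arm_retract)  ← matches
try arrived: (M_FOLLOW, arrived) → (M_DROP, motors_off)
try low_battery: (M_FOLLOW, low_battery) → (M_NAV, motors_on)

target_seen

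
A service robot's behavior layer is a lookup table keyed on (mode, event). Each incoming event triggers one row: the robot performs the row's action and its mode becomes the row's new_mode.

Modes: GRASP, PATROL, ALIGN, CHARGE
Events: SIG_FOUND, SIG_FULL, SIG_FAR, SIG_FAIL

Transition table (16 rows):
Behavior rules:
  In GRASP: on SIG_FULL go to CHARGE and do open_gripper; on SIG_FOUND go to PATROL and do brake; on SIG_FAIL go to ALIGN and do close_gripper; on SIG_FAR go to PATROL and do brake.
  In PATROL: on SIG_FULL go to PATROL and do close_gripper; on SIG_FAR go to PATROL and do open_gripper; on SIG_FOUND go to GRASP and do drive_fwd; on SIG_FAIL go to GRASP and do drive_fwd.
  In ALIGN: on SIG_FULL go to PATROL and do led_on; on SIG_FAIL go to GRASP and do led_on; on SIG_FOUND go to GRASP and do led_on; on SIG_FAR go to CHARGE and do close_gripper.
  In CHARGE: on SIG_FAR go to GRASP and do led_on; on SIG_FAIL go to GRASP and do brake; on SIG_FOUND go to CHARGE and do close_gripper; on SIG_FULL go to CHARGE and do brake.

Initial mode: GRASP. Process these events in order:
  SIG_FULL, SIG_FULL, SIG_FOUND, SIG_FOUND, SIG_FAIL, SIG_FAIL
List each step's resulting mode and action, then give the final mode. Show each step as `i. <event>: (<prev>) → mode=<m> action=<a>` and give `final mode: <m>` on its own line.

1. SIG_FULL: (GRASP) → mode=CHARGE action=open_gripper
2. SIG_FULL: (CHARGE) → mode=CHARGE action=brake
3. SIG_FOUND: (CHARGE) → mode=CHARGE action=close_gripper
4. SIG_FOUND: (CHARGE) → mode=CHARGE action=close_gripper
5. SIG_FAIL: (CHARGE) → mode=GRASP action=brake
6. SIG_FAIL: (GRASP) → mode=ALIGN action=close_gripper

final mode: ALIGN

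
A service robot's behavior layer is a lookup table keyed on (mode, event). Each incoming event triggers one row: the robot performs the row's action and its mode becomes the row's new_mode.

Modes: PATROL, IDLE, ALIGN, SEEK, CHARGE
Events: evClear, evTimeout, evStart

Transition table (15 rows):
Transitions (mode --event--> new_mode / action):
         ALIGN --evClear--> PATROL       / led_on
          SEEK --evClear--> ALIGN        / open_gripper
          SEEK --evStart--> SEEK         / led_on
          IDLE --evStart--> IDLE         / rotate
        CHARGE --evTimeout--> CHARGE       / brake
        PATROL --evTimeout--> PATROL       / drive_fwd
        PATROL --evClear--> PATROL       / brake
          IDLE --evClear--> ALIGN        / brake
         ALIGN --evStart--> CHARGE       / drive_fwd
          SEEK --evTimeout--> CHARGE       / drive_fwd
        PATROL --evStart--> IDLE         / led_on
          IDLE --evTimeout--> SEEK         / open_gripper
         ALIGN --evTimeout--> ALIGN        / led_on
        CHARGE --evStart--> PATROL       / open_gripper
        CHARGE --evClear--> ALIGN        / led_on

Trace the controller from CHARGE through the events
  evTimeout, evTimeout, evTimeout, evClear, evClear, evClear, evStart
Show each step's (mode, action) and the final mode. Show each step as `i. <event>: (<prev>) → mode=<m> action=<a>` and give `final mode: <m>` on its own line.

1. evTimeout: (CHARGE) → mode=CHARGE action=brake
2. evTimeout: (CHARGE) → mode=CHARGE action=brake
3. evTimeout: (CHARGE) → mode=CHARGE action=brake
4. evClear: (CHARGE) → mode=ALIGN action=led_on
5. evClear: (ALIGN) → mode=PATROL action=led_on
6. evClear: (PATROL) → mode=PATROL action=brake
7. evStart: (PATROL) → mode=IDLE action=led_on

final mode: IDLE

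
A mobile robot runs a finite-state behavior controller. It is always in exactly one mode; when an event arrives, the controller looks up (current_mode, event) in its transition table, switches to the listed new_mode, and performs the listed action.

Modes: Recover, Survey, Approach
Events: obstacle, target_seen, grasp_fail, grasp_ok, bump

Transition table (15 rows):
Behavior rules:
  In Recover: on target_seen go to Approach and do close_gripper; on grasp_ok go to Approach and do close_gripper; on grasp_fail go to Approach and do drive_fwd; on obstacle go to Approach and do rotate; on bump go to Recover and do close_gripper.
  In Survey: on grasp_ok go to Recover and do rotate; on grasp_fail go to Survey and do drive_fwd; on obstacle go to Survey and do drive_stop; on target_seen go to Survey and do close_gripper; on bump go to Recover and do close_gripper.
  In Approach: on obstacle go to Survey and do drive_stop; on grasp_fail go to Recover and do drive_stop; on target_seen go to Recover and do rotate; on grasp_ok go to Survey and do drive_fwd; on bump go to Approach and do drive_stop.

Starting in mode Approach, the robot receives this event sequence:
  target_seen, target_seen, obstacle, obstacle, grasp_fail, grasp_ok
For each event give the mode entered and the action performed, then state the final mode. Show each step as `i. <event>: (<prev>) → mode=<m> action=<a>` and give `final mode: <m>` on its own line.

1. target_seen: (Approach) → mode=Recover action=rotate
2. target_seen: (Recover) → mode=Approach action=close_gripper
3. obstacle: (Approach) → mode=Survey action=drive_stop
4. obstacle: (Survey) → mode=Survey action=drive_stop
5. grasp_fail: (Survey) → mode=Survey action=drive_fwd
6. grasp_ok: (Survey) → mode=Recover action=rotate

final mode: Recover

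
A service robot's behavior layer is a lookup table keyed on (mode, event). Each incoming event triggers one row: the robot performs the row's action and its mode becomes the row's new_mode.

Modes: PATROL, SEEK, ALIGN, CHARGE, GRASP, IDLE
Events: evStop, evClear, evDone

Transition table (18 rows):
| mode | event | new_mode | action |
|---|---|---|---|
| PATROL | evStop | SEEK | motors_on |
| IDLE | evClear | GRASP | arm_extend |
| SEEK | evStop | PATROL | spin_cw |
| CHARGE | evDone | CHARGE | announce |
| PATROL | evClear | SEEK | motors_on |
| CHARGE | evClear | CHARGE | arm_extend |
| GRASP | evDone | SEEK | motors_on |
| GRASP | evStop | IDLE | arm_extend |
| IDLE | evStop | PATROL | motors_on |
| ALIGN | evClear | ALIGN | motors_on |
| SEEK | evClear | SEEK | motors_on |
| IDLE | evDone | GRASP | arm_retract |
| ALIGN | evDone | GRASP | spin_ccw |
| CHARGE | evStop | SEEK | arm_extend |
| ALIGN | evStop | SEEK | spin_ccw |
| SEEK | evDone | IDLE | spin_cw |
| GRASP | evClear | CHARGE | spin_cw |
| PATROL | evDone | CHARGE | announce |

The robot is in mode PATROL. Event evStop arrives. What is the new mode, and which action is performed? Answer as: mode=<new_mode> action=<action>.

mode=SEEK action=motors_on

current mode = PATROL; filter table to that mode:
  (PATROL, evStop) → (SEEK, motors_on)  ← event matches
  (PATROL, evClear) → (SEEK, motors_on)
  (PATROL, evDone) → (CHARGE, announce)
event = evStop selects (SEEK, motors_on)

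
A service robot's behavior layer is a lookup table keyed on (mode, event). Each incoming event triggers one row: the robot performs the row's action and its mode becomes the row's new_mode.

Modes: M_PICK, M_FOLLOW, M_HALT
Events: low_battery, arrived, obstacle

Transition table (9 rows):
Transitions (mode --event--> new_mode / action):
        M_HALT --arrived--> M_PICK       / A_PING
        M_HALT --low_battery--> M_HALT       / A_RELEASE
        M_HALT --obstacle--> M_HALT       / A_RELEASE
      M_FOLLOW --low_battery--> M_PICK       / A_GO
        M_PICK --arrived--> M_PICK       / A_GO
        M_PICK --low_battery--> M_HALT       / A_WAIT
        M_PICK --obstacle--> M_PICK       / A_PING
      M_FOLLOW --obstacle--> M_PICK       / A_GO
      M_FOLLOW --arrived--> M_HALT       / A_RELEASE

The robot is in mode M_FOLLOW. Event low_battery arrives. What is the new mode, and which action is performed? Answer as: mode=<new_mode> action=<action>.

mode=M_PICK action=A_GO

current mode = M_FOLLOW; filter table to that mode:
  (M_FOLLOW, low_battery) → (M_PICK, A_GO)  ← event matches
  (M_FOLLOW, obstacle) → (M_PICK, A_GO)
  (M_FOLLOW, arrived) → (M_HALT, A_RELEASE)
event = low_battery selects (M_PICK, A_GO)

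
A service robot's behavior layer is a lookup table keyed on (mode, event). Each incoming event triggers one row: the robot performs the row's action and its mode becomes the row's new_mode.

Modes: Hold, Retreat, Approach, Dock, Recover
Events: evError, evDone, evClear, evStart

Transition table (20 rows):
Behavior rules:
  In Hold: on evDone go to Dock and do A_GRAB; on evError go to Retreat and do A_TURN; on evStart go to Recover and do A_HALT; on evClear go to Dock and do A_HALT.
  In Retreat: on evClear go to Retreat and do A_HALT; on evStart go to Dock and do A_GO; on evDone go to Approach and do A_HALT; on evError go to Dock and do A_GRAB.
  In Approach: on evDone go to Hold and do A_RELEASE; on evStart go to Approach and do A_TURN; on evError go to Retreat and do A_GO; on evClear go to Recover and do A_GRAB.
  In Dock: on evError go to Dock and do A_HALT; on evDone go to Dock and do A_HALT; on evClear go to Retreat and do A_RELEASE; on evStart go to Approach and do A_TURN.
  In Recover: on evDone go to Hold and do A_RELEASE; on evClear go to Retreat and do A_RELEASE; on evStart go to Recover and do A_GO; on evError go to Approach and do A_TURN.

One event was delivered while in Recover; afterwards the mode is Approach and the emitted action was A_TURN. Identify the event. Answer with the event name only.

evError

try evError: (Recover, evError) → (Approach, A_TURN)  ← matches
try evDone: (Recover, evDone) → (Hold, A_RELEASE)
try evClear: (Recover, evClear) → (Retreat, A_RELEASE)
try evStart: (Recover, evStart) → (Recover, A_GO)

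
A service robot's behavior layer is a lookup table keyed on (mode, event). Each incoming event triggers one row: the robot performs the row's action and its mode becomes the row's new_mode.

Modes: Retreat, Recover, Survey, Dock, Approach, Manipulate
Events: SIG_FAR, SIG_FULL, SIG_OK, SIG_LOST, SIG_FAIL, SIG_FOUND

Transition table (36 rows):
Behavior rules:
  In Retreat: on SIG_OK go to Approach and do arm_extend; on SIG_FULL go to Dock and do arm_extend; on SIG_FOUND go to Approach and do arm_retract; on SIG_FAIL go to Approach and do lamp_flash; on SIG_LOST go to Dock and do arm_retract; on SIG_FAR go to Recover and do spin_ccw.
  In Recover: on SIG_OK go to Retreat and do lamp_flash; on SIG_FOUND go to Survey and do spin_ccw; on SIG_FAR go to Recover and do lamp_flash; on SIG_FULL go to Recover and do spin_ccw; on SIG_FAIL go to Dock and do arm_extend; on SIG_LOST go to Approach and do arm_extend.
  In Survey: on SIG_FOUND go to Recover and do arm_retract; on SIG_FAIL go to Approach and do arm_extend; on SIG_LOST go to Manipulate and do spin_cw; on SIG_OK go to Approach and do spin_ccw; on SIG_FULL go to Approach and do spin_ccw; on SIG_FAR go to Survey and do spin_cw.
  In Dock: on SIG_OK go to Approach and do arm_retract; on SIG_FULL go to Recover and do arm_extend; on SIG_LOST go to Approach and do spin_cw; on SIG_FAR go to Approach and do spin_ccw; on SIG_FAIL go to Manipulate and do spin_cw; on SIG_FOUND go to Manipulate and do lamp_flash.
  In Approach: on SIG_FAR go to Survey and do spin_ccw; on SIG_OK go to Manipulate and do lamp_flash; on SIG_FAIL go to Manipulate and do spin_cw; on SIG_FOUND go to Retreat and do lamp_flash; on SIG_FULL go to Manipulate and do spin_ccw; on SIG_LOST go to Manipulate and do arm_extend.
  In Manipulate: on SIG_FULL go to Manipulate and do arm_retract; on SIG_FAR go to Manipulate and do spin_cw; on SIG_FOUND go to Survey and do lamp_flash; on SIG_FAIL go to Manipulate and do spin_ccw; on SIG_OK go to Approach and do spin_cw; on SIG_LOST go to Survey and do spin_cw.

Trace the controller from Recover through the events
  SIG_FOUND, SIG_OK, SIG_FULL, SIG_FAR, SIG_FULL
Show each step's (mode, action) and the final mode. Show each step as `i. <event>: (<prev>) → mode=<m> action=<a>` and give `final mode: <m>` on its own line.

1. SIG_FOUND: (Recover) → mode=Survey action=spin_ccw
2. SIG_OK: (Survey) → mode=Approach action=spin_ccw
3. SIG_FULL: (Approach) → mode=Manipulate action=spin_ccw
4. SIG_FAR: (Manipulate) → mode=Manipulate action=spin_cw
5. SIG_FULL: (Manipulate) → mode=Manipulate action=arm_retract

final mode: Manipulate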